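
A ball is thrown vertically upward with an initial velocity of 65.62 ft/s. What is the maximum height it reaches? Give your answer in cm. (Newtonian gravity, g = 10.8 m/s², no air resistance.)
h_max = v₀²/(2g) (with unit conversion) = 1852.0 cm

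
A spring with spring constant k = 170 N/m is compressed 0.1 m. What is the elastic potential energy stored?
PE = ½kx² = ½×170×0.1² = 0.85 J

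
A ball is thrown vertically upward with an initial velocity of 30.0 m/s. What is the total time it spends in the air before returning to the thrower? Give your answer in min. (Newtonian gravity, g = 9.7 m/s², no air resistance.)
t_total = 2v₀/g (with unit conversion) = 0.1031 min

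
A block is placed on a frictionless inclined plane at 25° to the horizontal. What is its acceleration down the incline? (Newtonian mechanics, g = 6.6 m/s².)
a = g sin(θ) = 6.6 × sin(25°) = 6.6 × 0.4226 = 2.79 m/s²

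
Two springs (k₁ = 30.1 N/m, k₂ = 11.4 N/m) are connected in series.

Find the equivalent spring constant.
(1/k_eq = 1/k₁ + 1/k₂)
1/k_eq = 1/30.1 + 1/11.4 = 0.12094; k_eq = 8.268 N/m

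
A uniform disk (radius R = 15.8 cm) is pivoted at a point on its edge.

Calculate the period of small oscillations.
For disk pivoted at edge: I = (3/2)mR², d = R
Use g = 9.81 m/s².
I/m = (3/2)R² = 0.03745 m²; d = R = 0.158 m
T = 2π√((3/2)R²/(gR)) = 2π√(3R/(2g)) = 0.9766 s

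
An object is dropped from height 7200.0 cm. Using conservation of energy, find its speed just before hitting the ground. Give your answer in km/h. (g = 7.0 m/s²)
mgh = ½mv² → v = √(2gh) = √(2×7.0×72) = 31.75 m/s = 114.3 km/h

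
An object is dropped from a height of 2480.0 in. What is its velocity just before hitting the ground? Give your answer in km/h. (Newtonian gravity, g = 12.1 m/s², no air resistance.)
v = √(2gh) (with unit conversion) = 140.6 km/h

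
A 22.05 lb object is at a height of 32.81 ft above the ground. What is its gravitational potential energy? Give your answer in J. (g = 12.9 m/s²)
PE = mgh = 10 kg × 12.9 m/s² × 10 m = 1290 J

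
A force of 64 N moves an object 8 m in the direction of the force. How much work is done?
W = Fd = 64×8 = 512.0 J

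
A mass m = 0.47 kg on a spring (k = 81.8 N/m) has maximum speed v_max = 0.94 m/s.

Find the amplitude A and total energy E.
½mv²_max = ½kA² → A = v_max√(m/k) = 0.94×√(0.47/81.8) = 0.07125 m = 7.125 cm
E = ½mv²_max = ½×0.47×0.94² = 0.2076 J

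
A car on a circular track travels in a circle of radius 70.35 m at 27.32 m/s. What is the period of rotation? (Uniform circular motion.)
T = 2πr/v = 2π×70.35/27.32 = 16.18 s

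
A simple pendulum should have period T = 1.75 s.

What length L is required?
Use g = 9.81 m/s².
T = 2π√(L/g) → L = g(T/2π)² = 9.81×(1.75/2π)² = 0.761 m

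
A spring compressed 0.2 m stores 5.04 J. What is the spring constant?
PE = ½kx² → k = 2PE/x² = 2×5.04/0.2² = 252.0 N/m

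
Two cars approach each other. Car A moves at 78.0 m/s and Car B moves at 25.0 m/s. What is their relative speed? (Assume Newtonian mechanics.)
v_rel = v_A + v_B = 78.0 + 25.0 = 103.0 m/s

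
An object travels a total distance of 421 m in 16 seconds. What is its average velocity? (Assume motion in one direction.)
v_avg = Δd / Δt = 421 / 16 = 26.31 m/s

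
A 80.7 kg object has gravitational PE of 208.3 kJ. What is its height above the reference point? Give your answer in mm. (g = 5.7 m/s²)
PE = mgh → h = PE/(mg) = 2.083e+05 J / (80.7 kg × 5.7 m/s²) = 452.8 m = 452800.0 mm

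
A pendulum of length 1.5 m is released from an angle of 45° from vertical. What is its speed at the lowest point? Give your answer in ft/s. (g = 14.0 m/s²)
h = L(1 − cosθ) = 1.5×(1 − cos45°) = 0.4393 m
v = √(2gh) = √(2×14.0×0.4393) = 3.507 m/s = 11.51 ft/s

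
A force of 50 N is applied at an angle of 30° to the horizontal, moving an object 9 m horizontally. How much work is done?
W = Fd cosθ = 50×9×cos(30°) = 389.71 J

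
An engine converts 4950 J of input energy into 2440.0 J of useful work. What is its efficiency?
η = W_out/W_in = 2440.0/4950 = 0.4929 = 49.29%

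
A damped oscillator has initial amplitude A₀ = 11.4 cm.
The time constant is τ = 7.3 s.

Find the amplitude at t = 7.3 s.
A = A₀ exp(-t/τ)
A = A₀ exp(−t/τ) = 11.4×exp(−7.3/7.3) = 4.194 cm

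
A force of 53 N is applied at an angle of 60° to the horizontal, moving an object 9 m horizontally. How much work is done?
W = Fd cosθ = 53×9×cos(60°) = 238.5 J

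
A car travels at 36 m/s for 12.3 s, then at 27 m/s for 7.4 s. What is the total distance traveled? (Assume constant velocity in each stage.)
d₁ = v₁t₁ = 36 × 12.3 = 442.8 m
d₂ = v₂t₂ = 27 × 7.4 = 199.8 m
d_total = 442.8 + 199.8 = 642.6 m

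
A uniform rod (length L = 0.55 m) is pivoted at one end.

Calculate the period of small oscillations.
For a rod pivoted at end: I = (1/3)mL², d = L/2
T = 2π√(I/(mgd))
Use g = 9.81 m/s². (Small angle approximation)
I/m = (1/3)L² = 0.1008 m²; d = L/2 = 0.275 m
T = 2π√(I/(mgd)) = 2π√(0.1008/(9.81×0.275)) = 1.215 s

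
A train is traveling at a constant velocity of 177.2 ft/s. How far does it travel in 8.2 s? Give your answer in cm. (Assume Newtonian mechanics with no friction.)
d = vt (with unit conversion) = 44290.0 cm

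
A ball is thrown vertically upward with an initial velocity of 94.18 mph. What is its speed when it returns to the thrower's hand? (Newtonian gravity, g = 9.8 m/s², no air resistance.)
By conservation of energy, the ball returns at the same speed = 94.18 mph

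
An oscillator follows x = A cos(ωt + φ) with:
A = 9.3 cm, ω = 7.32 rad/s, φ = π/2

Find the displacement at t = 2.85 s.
x = A cos(ωt + φ) = 9.3×cos(7.32×2.85 + π/2) = -8.408 cm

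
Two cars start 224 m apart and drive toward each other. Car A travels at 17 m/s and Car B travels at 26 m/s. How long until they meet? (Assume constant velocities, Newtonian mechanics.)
Combined speed: v_combined = 17 + 26 = 43 m/s
Time to meet: t = d/43 = 224/43 = 5.21 s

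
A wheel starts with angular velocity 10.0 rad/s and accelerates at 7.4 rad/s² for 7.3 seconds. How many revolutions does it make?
θ = ω₀t + ½αt² = 10.0×7.3 + ½×7.4×7.3² = 270.17 rad
Revolutions = θ/(2π) = 270.17/(2π) = 43.0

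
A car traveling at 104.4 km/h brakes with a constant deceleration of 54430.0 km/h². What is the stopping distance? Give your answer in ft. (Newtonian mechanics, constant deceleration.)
d = v₀² / (2a) (with unit conversion) = 328.5 ft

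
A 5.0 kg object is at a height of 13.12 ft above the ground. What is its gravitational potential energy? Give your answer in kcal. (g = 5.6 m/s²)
PE = mgh = 5 kg × 5.6 m/s² × 3.999 m = 112 J = 0.02676 kcal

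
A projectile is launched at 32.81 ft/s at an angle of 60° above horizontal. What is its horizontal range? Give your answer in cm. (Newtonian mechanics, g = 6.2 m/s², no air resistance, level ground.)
R = v₀² sin(2θ) / g (with unit conversion) = 1397.0 cm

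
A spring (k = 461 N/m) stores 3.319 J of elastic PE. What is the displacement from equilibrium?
PE = ½kx² → x = √(2PE/k) = √(2×3.319/461) = 0.12 m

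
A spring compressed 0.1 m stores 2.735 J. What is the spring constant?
PE = ½kx² → k = 2PE/x² = 2×2.735/0.1² = 547.0 N/m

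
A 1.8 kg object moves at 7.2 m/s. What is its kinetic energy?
KE = ½mv² = ½×1.8×7.2² = 46.656 J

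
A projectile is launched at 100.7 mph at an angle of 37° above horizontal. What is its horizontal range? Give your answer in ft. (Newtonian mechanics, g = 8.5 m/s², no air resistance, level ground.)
R = v₀² sin(2θ) / g (with unit conversion) = 751.9 ft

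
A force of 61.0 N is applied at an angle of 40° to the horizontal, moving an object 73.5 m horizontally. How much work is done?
W = Fd cosθ = 61.0×73.5×cos(40°) = 3434.6 J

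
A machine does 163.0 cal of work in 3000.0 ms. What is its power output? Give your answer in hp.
P = W/t = 682 J / 3 s = 227.3 W = 0.3049 hp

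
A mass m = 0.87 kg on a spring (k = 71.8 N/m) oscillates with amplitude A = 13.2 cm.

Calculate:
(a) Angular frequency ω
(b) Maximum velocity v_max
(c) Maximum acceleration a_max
ω = √(k/m) = √(71.8/0.87) = 9.085 rad/s
v_max = ωA = 9.085×0.132 = 1.199 m/s
a_max = ω²A = 9.085²×0.132 = 10.89 m/s²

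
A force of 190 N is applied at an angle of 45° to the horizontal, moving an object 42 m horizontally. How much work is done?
W = Fd cosθ = 190×42×cos(45°) = 5642.7 J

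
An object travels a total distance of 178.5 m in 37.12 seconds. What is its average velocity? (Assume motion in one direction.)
v_avg = Δd / Δt = 178.5 / 37.12 = 4.81 m/s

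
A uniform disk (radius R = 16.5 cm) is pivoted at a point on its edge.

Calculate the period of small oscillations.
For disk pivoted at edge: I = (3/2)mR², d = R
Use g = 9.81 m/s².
I/m = (3/2)R² = 0.04084 m²; d = R = 0.165 m
T = 2π√((3/2)R²/(gR)) = 2π√(3R/(2g)) = 0.998 s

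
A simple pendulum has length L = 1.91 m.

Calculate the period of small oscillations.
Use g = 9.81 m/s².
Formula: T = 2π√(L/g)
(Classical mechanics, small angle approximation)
T = 2π√(L/g) = 2π√(1.91/9.81) = 2.772 s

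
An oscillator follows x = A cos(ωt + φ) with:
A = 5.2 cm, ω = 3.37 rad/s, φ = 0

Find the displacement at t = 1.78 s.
x = A cos(ωt + φ) = 5.2×cos(3.37×1.78 + 0) = 4.991 cm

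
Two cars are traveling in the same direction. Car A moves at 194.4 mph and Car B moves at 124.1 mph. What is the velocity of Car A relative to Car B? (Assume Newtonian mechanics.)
v_rel = v_A - v_B = 194.4 - 124.1 = 70.3 mph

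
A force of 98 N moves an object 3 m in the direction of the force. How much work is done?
W = Fd = 98×3 = 294.0 J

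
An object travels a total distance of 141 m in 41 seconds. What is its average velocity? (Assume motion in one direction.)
v_avg = Δd / Δt = 141 / 41 = 3.44 m/s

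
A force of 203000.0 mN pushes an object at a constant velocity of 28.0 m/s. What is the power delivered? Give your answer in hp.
P = Fv = 203 N × 28 m/s = 5684 W = 7.622 hp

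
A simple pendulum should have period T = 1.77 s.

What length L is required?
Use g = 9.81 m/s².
T = 2π√(L/g) → L = g(T/2π)² = 9.81×(1.77/2π)² = 0.7785 m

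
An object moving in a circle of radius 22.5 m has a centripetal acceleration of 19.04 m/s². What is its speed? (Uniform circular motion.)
v = √(a_c × r) = √(19.04 × 22.5) = 20.7 m/s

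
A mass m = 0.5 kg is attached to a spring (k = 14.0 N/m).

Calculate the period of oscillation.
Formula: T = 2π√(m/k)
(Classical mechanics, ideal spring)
T = 2π√(m/k) = 2π√(0.5/14.0) = 1.187 s; f = 1/T = 0.8422 Hz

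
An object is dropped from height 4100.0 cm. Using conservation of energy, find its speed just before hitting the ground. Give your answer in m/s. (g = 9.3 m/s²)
mgh = ½mv² → v = √(2gh) = √(2×9.3×41) = 27.62 m/s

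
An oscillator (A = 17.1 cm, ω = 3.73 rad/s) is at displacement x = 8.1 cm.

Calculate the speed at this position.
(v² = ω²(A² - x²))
v = ω√(A² − x²) = 3.73×√(0.171² − 0.081²) = 0.5617 m/s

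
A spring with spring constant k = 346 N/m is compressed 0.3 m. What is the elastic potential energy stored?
PE = ½kx² = ½×346×0.3² = 15.57 J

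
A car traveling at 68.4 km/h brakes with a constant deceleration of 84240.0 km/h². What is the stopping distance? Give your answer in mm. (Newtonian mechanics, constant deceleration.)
d = v₀² / (2a) (with unit conversion) = 27770.0 mm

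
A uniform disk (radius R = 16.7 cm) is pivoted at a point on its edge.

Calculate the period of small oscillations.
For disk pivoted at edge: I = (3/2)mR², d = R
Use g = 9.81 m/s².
I/m = (3/2)R² = 0.04183 m²; d = R = 0.167 m
T = 2π√((3/2)R²/(gR)) = 2π√(3R/(2g)) = 1.004 s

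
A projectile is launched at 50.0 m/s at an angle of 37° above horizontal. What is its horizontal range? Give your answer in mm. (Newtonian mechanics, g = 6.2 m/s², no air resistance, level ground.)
R = v₀² sin(2θ) / g (with unit conversion) = 387600.0 mm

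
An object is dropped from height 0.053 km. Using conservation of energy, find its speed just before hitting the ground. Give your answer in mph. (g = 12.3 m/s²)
mgh = ½mv² → v = √(2gh) = √(2×12.3×53) = 36.11 m/s = 80.77 mph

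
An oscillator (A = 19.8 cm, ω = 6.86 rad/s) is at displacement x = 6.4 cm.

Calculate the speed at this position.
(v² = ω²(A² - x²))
v = ω√(A² − x²) = 6.86×√(0.198² − 0.064²) = 1.285 m/s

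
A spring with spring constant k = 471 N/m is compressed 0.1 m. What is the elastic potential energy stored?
PE = ½kx² = ½×471×0.1² = 2.355 J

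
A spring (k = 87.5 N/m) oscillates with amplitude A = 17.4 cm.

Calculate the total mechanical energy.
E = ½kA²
E = ½kA² = ½×87.5×(0.174)² = 1.325 J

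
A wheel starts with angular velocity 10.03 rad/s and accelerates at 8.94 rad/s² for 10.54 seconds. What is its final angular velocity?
ω = ω₀ + αt = 10.03 + 8.94 × 10.54 = 104.26 rad/s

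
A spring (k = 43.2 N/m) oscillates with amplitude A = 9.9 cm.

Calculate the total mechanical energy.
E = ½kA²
E = ½kA² = ½×43.2×(0.099)² = 0.2117 J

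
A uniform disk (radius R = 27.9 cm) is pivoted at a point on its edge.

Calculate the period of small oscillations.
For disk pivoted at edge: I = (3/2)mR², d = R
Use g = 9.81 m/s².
I/m = (3/2)R² = 0.1168 m²; d = R = 0.279 m
T = 2π√((3/2)R²/(gR)) = 2π√(3R/(2g)) = 1.298 s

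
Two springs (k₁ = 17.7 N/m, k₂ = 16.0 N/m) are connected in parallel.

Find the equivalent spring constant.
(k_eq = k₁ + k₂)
k_eq = k₁ + k₂ = 17.7 + 16.0 = 33.7 N/m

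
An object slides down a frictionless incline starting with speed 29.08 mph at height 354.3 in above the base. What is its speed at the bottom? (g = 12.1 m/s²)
½mv₀² + mgh = ½mv² → v = √(v₀² + 2gh) = √(13² + 2×12.1×8.999) = 19.67 m/s = 43.99 mph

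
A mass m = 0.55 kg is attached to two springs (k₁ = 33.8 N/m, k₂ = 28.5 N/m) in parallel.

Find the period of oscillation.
k_eq = k₁+k₂ = 62.3 N/m
T = 2π√(m/k_eq) = 2π√(0.55/62.3) = 0.5904 s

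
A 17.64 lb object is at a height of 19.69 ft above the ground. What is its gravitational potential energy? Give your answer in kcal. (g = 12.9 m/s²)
PE = mgh = 8.001 kg × 12.9 m/s² × 6.002 m = 619.5 J = 0.1481 kcal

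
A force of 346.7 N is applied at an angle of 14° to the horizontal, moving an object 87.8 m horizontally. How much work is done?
W = Fd cosθ = 346.7×87.8×cos(14°) = 29536.0 J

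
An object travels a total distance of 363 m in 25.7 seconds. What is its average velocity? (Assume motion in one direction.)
v_avg = Δd / Δt = 363 / 25.7 = 14.12 m/s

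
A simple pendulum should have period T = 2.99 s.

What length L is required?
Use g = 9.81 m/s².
T = 2π√(L/g) → L = g(T/2π)² = 9.81×(2.99/2π)² = 2.222 m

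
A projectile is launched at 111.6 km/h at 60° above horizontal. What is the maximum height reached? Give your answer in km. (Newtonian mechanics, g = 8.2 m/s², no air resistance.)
H = v₀²sin²(θ)/(2g) (with unit conversion) = 0.04395 km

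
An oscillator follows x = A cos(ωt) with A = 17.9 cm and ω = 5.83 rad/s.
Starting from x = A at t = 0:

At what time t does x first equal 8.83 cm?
cos(ωt) = x/A = 8.83/17.9 = 0.4933
ωt = arccos(0.4933) = 1.055 rad
t = 1.055/5.83 = 0.1809 s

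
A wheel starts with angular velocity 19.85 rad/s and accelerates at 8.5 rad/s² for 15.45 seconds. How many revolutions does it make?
θ = ω₀t + ½αt² = 19.85×15.45 + ½×8.5×15.45² = 1321.17 rad
Revolutions = θ/(2π) = 1321.17/(2π) = 210.27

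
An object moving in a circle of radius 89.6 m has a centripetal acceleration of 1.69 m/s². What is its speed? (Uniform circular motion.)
v = √(a_c × r) = √(1.69 × 89.6) = 12.31 m/s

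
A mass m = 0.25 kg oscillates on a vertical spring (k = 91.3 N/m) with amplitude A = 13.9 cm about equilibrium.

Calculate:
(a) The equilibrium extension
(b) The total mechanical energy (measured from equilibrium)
x_eq = mg/k = 0.25×9.81/91.3 = 0.02686 m = 2.686 cm
E = ½kA² = ½×91.3×(0.139)² = 0.882 J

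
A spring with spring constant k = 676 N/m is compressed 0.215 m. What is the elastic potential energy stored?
PE = ½kx² = ½×676×0.215² = 15.62 J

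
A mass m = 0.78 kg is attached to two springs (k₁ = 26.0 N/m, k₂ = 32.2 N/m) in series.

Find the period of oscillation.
k_eq = k₁k₂/(k₁+k₂) = 14.38 N/m
T = 2π√(m/k_eq) = 2π√(0.78/14.38) = 1.463 s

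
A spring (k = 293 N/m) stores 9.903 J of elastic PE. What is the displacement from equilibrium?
PE = ½kx² → x = √(2PE/k) = √(2×9.903/293) = 0.26 m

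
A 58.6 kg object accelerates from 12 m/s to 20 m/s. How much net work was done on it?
W_net = ΔKE = ½m(v₂² − v₁²) = ½×58.6×(20² − 12²) = 7500.8 J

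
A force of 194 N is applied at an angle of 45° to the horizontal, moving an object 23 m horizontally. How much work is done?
W = Fd cosθ = 194×23×cos(45°) = 3155.1 J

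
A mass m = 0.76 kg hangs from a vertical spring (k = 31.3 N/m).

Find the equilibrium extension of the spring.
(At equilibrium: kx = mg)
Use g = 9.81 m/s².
x_eq = mg/k = 0.76×9.81/31.3 = 0.2382 m = 23.82 cm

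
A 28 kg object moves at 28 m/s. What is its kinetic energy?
KE = ½mv² = ½×28×28² = 10976.0 J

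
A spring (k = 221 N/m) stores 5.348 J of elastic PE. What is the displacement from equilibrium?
PE = ½kx² → x = √(2PE/k) = √(2×5.348/221) = 0.22 m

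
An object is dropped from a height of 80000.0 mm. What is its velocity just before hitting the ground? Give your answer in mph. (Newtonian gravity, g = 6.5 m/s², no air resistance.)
v = √(2gh) (with unit conversion) = 72.14 mph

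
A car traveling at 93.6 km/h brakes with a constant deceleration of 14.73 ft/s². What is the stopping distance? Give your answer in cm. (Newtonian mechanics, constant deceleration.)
d = v₀² / (2a) (with unit conversion) = 7528.0 cm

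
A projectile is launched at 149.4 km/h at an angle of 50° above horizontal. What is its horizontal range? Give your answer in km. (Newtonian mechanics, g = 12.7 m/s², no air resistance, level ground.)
R = v₀² sin(2θ) / g (with unit conversion) = 0.1336 km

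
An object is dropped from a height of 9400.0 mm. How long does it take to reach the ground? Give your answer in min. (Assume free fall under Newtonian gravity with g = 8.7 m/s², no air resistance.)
t = √(2h/g) (with unit conversion) = 0.0245 min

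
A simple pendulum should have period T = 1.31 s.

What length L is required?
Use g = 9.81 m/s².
T = 2π√(L/g) → L = g(T/2π)² = 9.81×(1.31/2π)² = 0.4264 m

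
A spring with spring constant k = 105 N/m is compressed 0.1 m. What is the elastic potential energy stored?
PE = ½kx² = ½×105×0.1² = 0.525 J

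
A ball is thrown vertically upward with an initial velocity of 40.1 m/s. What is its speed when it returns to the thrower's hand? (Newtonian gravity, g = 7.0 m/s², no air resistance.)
By conservation of energy, the ball returns at the same speed = 40.1 m/s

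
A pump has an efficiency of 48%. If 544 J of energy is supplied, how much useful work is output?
W_out = η × W_in = 0.48 × 544 = 261.12 J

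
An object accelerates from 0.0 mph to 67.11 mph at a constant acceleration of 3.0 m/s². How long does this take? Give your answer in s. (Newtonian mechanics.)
t = (v - v₀)/a (with unit conversion) = 10.0 s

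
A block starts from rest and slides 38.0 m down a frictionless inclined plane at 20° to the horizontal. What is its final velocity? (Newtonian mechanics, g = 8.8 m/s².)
a = g sin(θ) = 8.8 × sin(20°) = 3.01 m/s²
v = √(2ad) = √(2 × 3.01 × 38.0) = 15.12 m/s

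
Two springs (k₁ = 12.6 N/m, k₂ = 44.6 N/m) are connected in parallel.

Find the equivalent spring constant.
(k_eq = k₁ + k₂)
k_eq = k₁ + k₂ = 12.6 + 44.6 = 57.2 N/m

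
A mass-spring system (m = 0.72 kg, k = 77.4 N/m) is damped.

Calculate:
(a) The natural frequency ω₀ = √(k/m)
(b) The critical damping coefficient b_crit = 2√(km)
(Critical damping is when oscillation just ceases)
ω₀ = √(k/m) = √(77.4/0.72) = 10.37 rad/s
b_crit = 2√(km) = 2√(77.4×0.72) = 14.93 kg/s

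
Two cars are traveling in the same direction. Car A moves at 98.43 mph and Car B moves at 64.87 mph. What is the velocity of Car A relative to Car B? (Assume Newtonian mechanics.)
v_rel = v_A - v_B = 98.43 - 64.87 = 33.56 mph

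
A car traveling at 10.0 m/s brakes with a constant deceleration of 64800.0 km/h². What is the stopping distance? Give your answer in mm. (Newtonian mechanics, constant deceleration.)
d = v₀² / (2a) (with unit conversion) = 10000.0 mm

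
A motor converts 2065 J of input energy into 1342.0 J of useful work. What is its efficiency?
η = W_out/W_in = 1342.0/2065 = 0.6499 = 64.99%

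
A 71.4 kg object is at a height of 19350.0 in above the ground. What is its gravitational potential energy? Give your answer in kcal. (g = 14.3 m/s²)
PE = mgh = 71.4 kg × 14.3 m/s² × 491.5 m = 5.018e+05 J = 119.9 kcal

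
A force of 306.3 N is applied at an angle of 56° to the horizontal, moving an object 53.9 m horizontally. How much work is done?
W = Fd cosθ = 306.3×53.9×cos(56°) = 9232.0 J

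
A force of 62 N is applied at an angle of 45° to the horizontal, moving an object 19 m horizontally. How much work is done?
W = Fd cosθ = 62×19×cos(45°) = 832.97 J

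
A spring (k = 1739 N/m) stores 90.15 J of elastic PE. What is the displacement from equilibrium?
PE = ½kx² → x = √(2PE/k) = √(2×90.15/1739) = 0.322 m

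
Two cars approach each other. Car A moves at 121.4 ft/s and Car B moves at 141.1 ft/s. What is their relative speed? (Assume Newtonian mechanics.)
v_rel = v_A + v_B = 121.4 + 141.1 = 262.5 ft/s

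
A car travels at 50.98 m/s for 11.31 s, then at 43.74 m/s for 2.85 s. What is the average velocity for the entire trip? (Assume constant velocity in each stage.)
d₁ = v₁t₁ = 50.98 × 11.31 = 576.584 m
d₂ = v₂t₂ = 43.74 × 2.85 = 124.659 m
d_total = 701.24 m, t_total = 14.16 s
v_avg = d_total/t_total = 701.24/14.16 = 49.52 m/s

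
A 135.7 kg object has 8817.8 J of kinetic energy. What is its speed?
KE = ½mv² → v = √(2KE/m) = √(2×8817.8/135.7) = 11.4 m/s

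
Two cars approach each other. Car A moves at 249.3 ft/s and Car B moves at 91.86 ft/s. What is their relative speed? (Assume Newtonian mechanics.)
v_rel = v_A + v_B = 249.3 + 91.86 = 341.2 ft/s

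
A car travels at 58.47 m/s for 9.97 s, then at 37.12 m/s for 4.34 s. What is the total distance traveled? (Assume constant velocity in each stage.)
d₁ = v₁t₁ = 58.47 × 9.97 = 582.946 m
d₂ = v₂t₂ = 37.12 × 4.34 = 161.101 m
d_total = 582.946 + 161.101 = 744.05 m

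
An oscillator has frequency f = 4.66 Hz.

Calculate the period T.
T = 1/f = 1/4.66 = 0.2146 s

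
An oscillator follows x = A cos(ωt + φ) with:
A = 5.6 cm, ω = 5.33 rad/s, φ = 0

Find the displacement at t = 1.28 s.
x = A cos(ωt + φ) = 5.6×cos(5.33×1.28 + 0) = 4.805 cm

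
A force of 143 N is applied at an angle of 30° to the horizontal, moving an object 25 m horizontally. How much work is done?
W = Fd cosθ = 143×25×cos(30°) = 3096.0 J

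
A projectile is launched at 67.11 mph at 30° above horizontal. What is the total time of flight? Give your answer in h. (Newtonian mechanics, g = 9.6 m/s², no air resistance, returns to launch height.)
T = 2v₀sin(θ)/g (with unit conversion) = 0.0008681 h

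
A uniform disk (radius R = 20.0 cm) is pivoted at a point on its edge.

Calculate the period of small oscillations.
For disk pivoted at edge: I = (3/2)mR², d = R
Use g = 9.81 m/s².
I/m = (3/2)R² = 0.06 m²; d = R = 0.2 m
T = 2π√((3/2)R²/(gR)) = 2π√(3R/(2g)) = 1.099 s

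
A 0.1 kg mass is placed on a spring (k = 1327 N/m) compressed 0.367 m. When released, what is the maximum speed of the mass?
½kx² = ½mv² → v = x√(k/m) = 0.367×√(1327/0.1) = 42.28 m/s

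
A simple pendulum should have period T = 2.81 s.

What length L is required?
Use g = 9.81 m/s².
T = 2π√(L/g) → L = g(T/2π)² = 9.81×(2.81/2π)² = 1.962 m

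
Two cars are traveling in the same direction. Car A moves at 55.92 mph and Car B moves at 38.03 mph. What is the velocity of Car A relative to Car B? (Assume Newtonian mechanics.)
v_rel = v_A - v_B = 55.92 - 38.03 = 17.89 mph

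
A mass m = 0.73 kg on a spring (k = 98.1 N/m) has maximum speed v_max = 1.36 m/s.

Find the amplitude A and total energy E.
½mv²_max = ½kA² → A = v_max√(m/k) = 1.36×√(0.73/98.1) = 0.1173 m = 11.73 cm
E = ½mv²_max = ½×0.73×1.36² = 0.6751 J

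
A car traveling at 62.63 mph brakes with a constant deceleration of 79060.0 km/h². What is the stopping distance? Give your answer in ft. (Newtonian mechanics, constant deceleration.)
d = v₀² / (2a) (with unit conversion) = 210.8 ft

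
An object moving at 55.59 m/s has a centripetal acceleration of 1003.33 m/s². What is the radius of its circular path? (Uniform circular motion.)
r = v²/a_c = 55.59²/1003.33 = 3.08 m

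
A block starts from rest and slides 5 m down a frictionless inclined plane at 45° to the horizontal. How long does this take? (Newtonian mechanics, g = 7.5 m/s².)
a = g sin(θ) = 7.5 × sin(45°) = 5.3 m/s²
t = √(2d/a) = √(2 × 5 / 5.3) = 1.37 s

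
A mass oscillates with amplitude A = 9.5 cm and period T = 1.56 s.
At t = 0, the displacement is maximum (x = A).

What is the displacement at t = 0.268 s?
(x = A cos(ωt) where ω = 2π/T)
ω = 2π/T = 2π/1.56 = 4.028 rad/s
x = A cos(ωt) = 9.5×cos(4.028×0.268) = 4.482 cm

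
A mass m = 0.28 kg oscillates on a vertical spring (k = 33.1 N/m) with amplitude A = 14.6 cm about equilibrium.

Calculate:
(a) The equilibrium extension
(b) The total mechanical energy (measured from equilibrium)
x_eq = mg/k = 0.28×9.81/33.1 = 0.08298 m = 8.298 cm
E = ½kA² = ½×33.1×(0.146)² = 0.3528 J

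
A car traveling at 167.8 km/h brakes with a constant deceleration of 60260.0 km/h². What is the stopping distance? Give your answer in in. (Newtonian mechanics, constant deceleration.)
d = v₀² / (2a) (with unit conversion) = 9198.0 in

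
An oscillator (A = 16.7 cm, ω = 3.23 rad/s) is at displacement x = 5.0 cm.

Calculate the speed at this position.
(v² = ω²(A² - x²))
v = ω√(A² − x²) = 3.23×√(0.167² − 0.05²) = 0.5147 m/s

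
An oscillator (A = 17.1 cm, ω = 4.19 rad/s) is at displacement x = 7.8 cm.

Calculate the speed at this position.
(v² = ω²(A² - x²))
v = ω√(A² − x²) = 4.19×√(0.171² − 0.078²) = 0.6376 m/s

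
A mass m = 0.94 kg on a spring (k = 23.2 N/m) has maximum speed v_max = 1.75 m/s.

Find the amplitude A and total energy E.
½mv²_max = ½kA² → A = v_max√(m/k) = 1.75×√(0.94/23.2) = 0.3523 m = 35.23 cm
E = ½mv²_max = ½×0.94×1.75² = 1.439 J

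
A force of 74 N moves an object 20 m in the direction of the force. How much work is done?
W = Fd = 74×20 = 1480.0 J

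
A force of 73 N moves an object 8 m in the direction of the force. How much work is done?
W = Fd = 73×8 = 584.0 J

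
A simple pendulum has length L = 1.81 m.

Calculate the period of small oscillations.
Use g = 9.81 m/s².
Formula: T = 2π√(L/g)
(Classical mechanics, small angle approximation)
T = 2π√(L/g) = 2π√(1.81/9.81) = 2.699 s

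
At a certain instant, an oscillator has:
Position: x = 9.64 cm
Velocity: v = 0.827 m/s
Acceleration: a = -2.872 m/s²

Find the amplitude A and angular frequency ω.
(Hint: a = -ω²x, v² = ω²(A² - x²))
a = −ω²x → ω = √(|a|/x) = √(2.872/0.0964) = 5.458 rad/s
v² = ω²(A² − x²) → A = √(x² + v²/ω²) = √(0.0964² + 0.827²/5.458²) = 0.1796 m = 17.96 cm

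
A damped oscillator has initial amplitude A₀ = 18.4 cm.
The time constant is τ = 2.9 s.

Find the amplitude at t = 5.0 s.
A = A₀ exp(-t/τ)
A = A₀ exp(−t/τ) = 18.4×exp(−5.0/2.9) = 3.281 cm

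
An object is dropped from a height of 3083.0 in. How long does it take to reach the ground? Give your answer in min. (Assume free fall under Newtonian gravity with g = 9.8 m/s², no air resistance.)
t = √(2h/g) (with unit conversion) = 0.06663 min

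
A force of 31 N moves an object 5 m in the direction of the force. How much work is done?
W = Fd = 31×5 = 155.0 J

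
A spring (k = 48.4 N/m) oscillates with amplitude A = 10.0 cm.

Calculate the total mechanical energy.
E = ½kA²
E = ½kA² = ½×48.4×(0.1)² = 0.242 J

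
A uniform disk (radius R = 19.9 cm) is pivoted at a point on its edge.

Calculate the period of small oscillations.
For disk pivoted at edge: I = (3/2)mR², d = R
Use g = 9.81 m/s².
I/m = (3/2)R² = 0.0594 m²; d = R = 0.199 m
T = 2π√((3/2)R²/(gR)) = 2π√(3R/(2g)) = 1.096 s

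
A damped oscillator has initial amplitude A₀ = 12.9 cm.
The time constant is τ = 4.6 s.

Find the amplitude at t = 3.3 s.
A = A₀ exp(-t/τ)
A = A₀ exp(−t/τ) = 12.9×exp(−3.3/4.6) = 6.296 cm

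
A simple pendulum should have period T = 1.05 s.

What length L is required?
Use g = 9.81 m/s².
T = 2π√(L/g) → L = g(T/2π)² = 9.81×(1.05/2π)² = 0.274 m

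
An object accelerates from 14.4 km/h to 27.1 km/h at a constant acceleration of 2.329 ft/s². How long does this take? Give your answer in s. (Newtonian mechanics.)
t = (v - v₀)/a (with unit conversion) = 4.97 s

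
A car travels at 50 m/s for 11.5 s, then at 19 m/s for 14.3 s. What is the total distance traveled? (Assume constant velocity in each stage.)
d₁ = v₁t₁ = 50 × 11.5 = 575 m
d₂ = v₂t₂ = 19 × 14.3 = 271.7 m
d_total = 575 + 271.7 = 846.7 m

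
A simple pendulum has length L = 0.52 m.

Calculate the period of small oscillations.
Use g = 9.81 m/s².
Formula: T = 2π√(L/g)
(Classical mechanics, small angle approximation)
T = 2π√(L/g) = 2π√(0.52/9.81) = 1.447 s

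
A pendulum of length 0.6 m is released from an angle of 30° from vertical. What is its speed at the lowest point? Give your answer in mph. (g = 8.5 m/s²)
h = L(1 − cosθ) = 0.6×(1 − cos30°) = 0.08038 m
v = √(2gh) = √(2×8.5×0.08038) = 1.169 m/s = 2.615 mph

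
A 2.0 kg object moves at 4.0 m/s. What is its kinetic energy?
KE = ½mv² = ½×2.0×4.0² = 16.0 J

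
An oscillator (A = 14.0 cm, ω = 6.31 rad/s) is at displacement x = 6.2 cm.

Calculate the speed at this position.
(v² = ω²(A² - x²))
v = ω√(A² − x²) = 6.31×√(0.14² − 0.062²) = 0.792 m/s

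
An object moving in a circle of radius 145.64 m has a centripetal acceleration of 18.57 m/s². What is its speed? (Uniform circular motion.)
v = √(a_c × r) = √(18.57 × 145.64) = 52.01 m/s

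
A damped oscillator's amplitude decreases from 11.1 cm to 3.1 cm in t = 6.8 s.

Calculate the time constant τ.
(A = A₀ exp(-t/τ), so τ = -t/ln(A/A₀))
A/A₀ = 3.1/11.1 = 0.2793; ln(A/A₀) = -1.276
τ = −t/ln(A/A₀) = −6.8/-1.276 = 5.331 s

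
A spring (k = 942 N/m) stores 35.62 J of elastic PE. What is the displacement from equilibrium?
PE = ½kx² → x = √(2PE/k) = √(2×35.62/942) = 0.275 m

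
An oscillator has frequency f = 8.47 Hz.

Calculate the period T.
T = 1/f = 1/8.47 = 0.1181 s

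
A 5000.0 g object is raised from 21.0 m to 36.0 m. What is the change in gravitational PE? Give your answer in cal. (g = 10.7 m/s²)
ΔPE = mg(h₂ − h₁) = 5 kg × 10.7 m/s² × (36 − 21) m = 802.5 J = 191.8 cal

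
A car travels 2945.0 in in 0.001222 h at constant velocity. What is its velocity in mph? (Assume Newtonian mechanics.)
v = d/t (with unit conversion) = 38.04 mph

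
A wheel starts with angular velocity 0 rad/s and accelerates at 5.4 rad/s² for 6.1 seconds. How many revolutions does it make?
θ = ω₀t + ½αt² = 0×6.1 + ½×5.4×6.1² = 100.47 rad
Revolutions = θ/(2π) = 100.47/(2π) = 15.99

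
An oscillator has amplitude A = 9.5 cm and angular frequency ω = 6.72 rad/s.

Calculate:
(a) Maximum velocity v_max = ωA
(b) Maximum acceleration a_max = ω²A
v_max = ωA = 6.72×0.095 = 0.6384 m/s
a_max = ω²A = 6.72²×0.095 = 4.29 m/s²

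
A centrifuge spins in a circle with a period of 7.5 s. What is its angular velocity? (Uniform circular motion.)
ω = 2π/T = 2π/7.5 = 0.8378 rad/s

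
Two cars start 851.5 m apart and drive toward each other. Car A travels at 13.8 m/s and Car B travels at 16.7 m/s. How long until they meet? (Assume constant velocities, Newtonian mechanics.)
Combined speed: v_combined = 13.8 + 16.7 = 30.5 m/s
Time to meet: t = d/30.5 = 851.5/30.5 = 27.92 s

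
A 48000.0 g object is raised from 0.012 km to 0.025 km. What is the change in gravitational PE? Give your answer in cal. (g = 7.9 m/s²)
ΔPE = mg(h₂ − h₁) = 48 kg × 7.9 m/s² × (25 − 12) m = 4930 J = 1178.0 cal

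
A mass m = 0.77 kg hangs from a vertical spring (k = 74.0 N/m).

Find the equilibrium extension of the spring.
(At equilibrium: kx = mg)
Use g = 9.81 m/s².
x_eq = mg/k = 0.77×9.81/74.0 = 0.1021 m = 10.21 cm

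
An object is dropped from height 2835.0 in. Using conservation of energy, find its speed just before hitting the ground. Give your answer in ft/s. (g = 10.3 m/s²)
mgh = ½mv² → v = √(2gh) = √(2×10.3×72.01) = 38.51 m/s = 126.4 ft/s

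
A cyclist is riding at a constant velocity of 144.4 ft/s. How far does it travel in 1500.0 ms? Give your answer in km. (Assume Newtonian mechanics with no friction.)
d = vt (with unit conversion) = 0.06602 km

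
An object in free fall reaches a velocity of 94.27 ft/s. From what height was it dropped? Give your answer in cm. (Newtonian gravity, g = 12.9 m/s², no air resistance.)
h = v²/(2g) (with unit conversion) = 3200.0 cm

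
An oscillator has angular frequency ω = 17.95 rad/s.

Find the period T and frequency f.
T = 2π/ω = 2π/17.95 = 0.35 s; f = ω/2π = 2.857 Hz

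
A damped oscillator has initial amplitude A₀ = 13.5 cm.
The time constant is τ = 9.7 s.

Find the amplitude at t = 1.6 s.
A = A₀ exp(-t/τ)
A = A₀ exp(−t/τ) = 13.5×exp(−1.6/9.7) = 11.45 cm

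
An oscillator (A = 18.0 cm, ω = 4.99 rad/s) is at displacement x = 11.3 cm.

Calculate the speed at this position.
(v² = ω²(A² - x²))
v = ω√(A² − x²) = 4.99×√(0.18² − 0.113²) = 0.6992 m/s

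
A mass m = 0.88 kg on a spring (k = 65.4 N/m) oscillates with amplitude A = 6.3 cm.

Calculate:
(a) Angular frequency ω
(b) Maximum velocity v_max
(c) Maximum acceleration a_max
ω = √(k/m) = √(65.4/0.88) = 8.621 rad/s
v_max = ωA = 8.621×0.063 = 0.5431 m/s
a_max = ω²A = 8.621²×0.063 = 4.682 m/s²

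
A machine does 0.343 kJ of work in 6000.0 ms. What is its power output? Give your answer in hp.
P = W/t = 343 J / 6 s = 57.17 W = 0.07666 hp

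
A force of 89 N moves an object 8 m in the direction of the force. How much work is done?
W = Fd = 89×8 = 712.0 J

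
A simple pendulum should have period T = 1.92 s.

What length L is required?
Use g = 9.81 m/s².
T = 2π√(L/g) → L = g(T/2π)² = 9.81×(1.92/2π)² = 0.916 m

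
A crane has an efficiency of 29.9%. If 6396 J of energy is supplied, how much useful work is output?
W_out = η × W_in = 0.299 × 6396 = 1912.4 J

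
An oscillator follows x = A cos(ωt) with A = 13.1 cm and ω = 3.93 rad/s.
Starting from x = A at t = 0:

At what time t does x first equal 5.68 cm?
cos(ωt) = x/A = 5.68/13.1 = 0.4336
ωt = arccos(0.4336) = 1.122 rad
t = 1.122/3.93 = 0.2856 s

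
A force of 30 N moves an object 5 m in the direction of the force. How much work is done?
W = Fd = 30×5 = 150.0 J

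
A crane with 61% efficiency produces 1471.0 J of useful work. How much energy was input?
W_in = W_out/η = 1471.0/0.61 = 2411.5 J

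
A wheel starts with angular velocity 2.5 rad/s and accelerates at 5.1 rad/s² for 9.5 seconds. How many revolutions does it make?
θ = ω₀t + ½αt² = 2.5×9.5 + ½×5.1×9.5² = 253.89 rad
Revolutions = θ/(2π) = 253.89/(2π) = 40.41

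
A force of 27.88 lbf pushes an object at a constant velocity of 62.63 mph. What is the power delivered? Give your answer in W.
P = Fv = 124 N × 28 m/s = 3472 W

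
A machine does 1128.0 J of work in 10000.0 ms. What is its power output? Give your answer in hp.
P = W/t = 1128 J / 10 s = 112.8 W = 0.1513 hp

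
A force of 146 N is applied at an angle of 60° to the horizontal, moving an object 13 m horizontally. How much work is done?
W = Fd cosθ = 146×13×cos(60°) = 949.0 J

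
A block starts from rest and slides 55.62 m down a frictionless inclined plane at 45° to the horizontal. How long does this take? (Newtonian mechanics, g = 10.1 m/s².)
a = g sin(θ) = 10.1 × sin(45°) = 7.14 m/s²
t = √(2d/a) = √(2 × 55.62 / 7.14) = 3.95 s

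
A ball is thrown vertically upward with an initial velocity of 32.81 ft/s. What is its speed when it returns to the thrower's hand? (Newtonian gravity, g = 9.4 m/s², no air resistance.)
By conservation of energy, the ball returns at the same speed = 32.81 ft/s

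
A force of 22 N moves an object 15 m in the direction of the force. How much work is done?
W = Fd = 22×15 = 330.0 J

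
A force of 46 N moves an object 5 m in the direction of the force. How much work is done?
W = Fd = 46×5 = 230.0 J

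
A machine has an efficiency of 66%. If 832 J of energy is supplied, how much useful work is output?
W_out = η × W_in = 0.66 × 832 = 549.12 J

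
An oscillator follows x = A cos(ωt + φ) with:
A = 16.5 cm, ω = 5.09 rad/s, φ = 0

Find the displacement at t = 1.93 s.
x = A cos(ωt + φ) = 16.5×cos(5.09×1.93 + 0) = -15.2 cm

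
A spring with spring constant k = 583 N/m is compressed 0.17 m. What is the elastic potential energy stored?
PE = ½kx² = ½×583×0.17² = 8.424 J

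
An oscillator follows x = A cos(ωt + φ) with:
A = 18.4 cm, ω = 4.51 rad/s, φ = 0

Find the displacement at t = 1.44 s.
x = A cos(ωt + φ) = 18.4×cos(4.51×1.44 + 0) = 17.99 cm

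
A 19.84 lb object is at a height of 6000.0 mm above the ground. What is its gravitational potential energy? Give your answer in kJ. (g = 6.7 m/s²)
PE = mgh = 8.999 kg × 6.7 m/s² × 6 m = 361.8 J = 0.3618 kJ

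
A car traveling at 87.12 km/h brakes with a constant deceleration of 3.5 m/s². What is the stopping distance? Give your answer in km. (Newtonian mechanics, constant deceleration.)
d = v₀² / (2a) (with unit conversion) = 0.08366 km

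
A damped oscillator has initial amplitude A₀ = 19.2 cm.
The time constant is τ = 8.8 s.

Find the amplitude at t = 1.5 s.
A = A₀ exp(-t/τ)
A = A₀ exp(−t/τ) = 19.2×exp(−1.5/8.8) = 16.19 cm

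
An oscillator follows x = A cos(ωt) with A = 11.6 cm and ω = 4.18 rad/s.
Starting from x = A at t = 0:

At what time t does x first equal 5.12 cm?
cos(ωt) = x/A = 5.12/11.6 = 0.4414
ωt = arccos(0.4414) = 1.114 rad
t = 1.114/4.18 = 0.2664 s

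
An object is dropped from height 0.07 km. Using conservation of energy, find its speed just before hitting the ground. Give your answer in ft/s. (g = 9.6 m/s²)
mgh = ½mv² → v = √(2gh) = √(2×9.6×70) = 36.66 m/s = 120.3 ft/s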